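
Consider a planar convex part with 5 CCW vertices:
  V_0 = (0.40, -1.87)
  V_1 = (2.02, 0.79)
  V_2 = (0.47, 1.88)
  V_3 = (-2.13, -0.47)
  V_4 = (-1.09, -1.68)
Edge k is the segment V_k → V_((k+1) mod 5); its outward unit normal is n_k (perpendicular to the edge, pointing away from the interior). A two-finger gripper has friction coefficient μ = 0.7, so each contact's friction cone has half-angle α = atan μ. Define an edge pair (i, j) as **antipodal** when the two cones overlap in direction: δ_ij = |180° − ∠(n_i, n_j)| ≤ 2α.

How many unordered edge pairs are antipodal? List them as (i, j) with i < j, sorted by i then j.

count = 4; pairs: (0,2), (1,3), (1,4), (2,4)

α = atan 0.7 = 34.99°;  2α = 69.98°
n_0 = (+0.8541, -0.5202)
n_1 = (+0.5752, +0.8180)
n_2 = (-0.6705, +0.7419)
n_3 = (-0.7584, -0.6518)
n_4 = (-0.1265, -0.9920)
  (0,1): δ = 93.77°  ·
  (0,2): δ = 16.55°  ✓
  (0,3): δ = 72.02°  ·
  (0,4): δ = 114.08°  ·
  (1,2): δ = 102.78°  ·
  (1,3): δ = 14.20°  ✓
  (1,4): δ = 27.85°  ✓
  (2,3): δ = 91.43°  ·
  (2,4): δ = 49.38°  ✓
  (3,4): δ = 137.95°  ·
antipodal pairs: 4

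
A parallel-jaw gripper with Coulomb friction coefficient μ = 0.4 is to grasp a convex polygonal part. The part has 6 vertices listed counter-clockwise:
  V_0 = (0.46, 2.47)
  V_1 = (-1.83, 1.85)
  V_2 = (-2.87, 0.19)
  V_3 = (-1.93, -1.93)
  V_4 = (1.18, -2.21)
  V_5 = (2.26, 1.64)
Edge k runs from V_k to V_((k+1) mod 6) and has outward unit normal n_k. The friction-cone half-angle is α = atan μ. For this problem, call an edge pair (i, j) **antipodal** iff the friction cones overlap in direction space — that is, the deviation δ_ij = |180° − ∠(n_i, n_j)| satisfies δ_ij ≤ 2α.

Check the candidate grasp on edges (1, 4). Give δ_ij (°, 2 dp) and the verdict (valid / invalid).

δ = 16.40°, valid

α = atan 0.4 = 21.80°;  2α = 43.60°
edge 1: e_1 = (-1.04, -1.66);  n_1 = (-0.8474, +0.5309)
edge 4: e_4 = (+1.08, +3.85);  n_4 = (+0.9628, -0.2701)
∠(n_1, n_4) = 163.60°
δ = |180° − 163.60°| = 16.40°
16.40° ≤ 2α = 43.60°  →  valid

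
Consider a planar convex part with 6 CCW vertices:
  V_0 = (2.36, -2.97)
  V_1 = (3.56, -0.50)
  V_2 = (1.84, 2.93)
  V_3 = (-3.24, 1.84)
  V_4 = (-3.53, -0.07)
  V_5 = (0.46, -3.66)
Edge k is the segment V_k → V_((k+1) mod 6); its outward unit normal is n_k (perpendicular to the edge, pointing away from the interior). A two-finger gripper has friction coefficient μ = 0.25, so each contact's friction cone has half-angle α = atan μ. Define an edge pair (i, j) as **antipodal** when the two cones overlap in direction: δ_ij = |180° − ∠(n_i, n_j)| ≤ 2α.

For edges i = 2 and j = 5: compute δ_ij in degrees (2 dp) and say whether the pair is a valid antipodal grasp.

α = atan 0.25 = 14.04°;  2α = 28.07°
edge 2: e_2 = (-5.08, -1.09);  n_2 = (-0.2098, +0.9777)
edge 5: e_5 = (+1.90, +0.69);  n_5 = (+0.3413, -0.9399)
∠(n_2, n_5) = 172.15°
δ = |180° − 172.15°| = 7.85°
7.85° ≤ 2α = 28.07°  →  valid

δ = 7.85°, valid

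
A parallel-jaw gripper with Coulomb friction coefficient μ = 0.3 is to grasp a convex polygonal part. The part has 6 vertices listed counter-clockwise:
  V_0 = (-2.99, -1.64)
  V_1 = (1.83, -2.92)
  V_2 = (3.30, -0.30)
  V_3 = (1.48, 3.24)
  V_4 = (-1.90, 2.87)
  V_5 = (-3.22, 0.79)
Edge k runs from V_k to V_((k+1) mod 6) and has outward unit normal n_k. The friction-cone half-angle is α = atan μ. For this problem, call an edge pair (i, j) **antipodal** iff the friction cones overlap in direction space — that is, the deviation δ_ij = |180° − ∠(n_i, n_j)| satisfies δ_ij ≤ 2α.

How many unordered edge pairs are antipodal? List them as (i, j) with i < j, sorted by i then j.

α = atan 0.3 = 16.70°;  2α = 33.40°
n_0 = (-0.2567, -0.9665)
n_1 = (+0.8721, -0.4893)
n_2 = (+0.8893, +0.4572)
n_3 = (-0.1088, +0.9941)
n_4 = (-0.8443, +0.5358)
n_5 = (-0.9956, -0.0942)
  (0,1): δ = 104.42°  ·
  (0,2): δ = 47.92°  ·
  (0,3): δ = 21.12°  ✓
  (0,4): δ = 72.47°  ·
  (0,5): δ = 110.28°  ·
  (1,2): δ = 123.50°  ·
  (1,3): δ = 54.46°  ·
  (1,4): δ = 3.10°  ✓
  (1,5): δ = 34.70°  ·
  (2,3): δ = 110.96°  ·
  (2,4): δ = 59.61°  ·
  (2,5): δ = 21.80°  ✓
  (3,4): δ = 128.65°  ·
  (3,5): δ = 90.84°  ·
  (4,5): δ = 142.19°  ·
antipodal pairs: 3

count = 3; pairs: (0,3), (1,4), (2,5)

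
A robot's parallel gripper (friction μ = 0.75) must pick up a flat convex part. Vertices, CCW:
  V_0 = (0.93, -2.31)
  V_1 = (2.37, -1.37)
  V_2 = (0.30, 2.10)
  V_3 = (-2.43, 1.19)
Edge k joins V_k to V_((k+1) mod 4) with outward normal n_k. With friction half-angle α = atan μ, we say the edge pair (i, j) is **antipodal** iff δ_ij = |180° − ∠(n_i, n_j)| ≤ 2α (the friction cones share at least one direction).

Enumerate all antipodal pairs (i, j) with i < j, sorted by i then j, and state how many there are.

α = atan 0.75 = 36.87°;  2α = 73.74°
n_0 = (+0.5466, -0.8374)
n_1 = (+0.8588, +0.5123)
n_2 = (-0.3162, +0.9487)
n_3 = (-0.7214, -0.6925)
  (0,1): δ = 92.32°  ·
  (0,2): δ = 14.70°  ✓
  (0,3): δ = 100.70°  ·
  (1,2): δ = 102.38°  ·
  (1,3): δ = 13.01°  ✓
  (2,3): δ = 64.60°  ✓
antipodal pairs: 3

count = 3; pairs: (0,2), (1,3), (2,3)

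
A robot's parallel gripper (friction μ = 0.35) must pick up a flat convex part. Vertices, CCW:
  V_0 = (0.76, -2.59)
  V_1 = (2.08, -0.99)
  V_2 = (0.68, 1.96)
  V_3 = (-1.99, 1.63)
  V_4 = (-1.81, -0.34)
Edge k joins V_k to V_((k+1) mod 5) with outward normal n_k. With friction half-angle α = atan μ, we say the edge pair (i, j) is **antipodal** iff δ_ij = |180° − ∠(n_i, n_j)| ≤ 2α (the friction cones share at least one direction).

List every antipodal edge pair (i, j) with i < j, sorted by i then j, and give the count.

α = atan 0.35 = 19.29°;  2α = 38.58°
n_0 = (+0.7714, -0.6364)
n_1 = (+0.9034, +0.4287)
n_2 = (-0.1227, +0.9924)
n_3 = (-0.9959, -0.0910)
n_4 = (-0.6587, -0.7524)
  (0,1): δ = 115.09°  ·
  (0,2): δ = 43.43°  ·
  (0,3): δ = 44.74°  ·
  (0,4): δ = 88.32°  ·
  (1,2): δ = 108.34°  ·
  (1,3): δ = 20.17°  ✓
  (1,4): δ = 23.41°  ✓
  (2,3): δ = 91.83°  ·
  (2,4): δ = 48.25°  ·
  (3,4): δ = 136.42°  ·
antipodal pairs: 2

count = 2; pairs: (1,3), (1,4)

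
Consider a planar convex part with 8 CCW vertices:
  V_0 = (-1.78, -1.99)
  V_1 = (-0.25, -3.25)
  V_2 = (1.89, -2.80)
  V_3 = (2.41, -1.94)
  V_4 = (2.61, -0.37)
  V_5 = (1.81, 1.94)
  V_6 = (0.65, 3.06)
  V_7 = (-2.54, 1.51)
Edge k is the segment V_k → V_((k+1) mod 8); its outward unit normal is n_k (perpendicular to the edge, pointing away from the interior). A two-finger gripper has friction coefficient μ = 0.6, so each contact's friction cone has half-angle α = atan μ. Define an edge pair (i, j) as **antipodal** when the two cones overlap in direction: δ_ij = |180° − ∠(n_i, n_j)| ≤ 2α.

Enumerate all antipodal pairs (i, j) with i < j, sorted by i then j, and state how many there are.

count = 11; pairs: (0,3), (0,4), (0,5), (1,5), (1,6), (2,6), (2,7), (3,6), (3,7), (4,7), (5,7)

α = atan 0.6 = 30.96°;  2α = 61.93°
n_0 = (-0.6357, -0.7719)
n_1 = (+0.2058, -0.9786)
n_2 = (+0.8557, -0.5174)
n_3 = (+0.9920, -0.1264)
n_4 = (+0.9449, +0.3273)
n_5 = (+0.6946, +0.7194)
n_6 = (-0.4370, +0.8994)
n_7 = (-0.9772, -0.2122)
  (0,1): δ = 128.65°  ·
  (0,2): δ = 81.69°  ·
  (0,3): δ = 57.79°  ✓
  (0,4): δ = 31.43°  ✓
  (0,5): δ = 4.52°  ✓
  (0,6): δ = 65.39°  ·
  (0,7): δ = 141.72°  ·
  (1,2): δ = 133.03°  ·
  (1,3): δ = 109.13°  ·
  (1,4): δ = 82.77°  ·
  (1,5): δ = 55.87°  ✓
  (1,6): δ = 14.04°  ✓
  (1,7): δ = 90.38°  ·
  (2,3): δ = 156.10°  ·
  (2,4): δ = 129.74°  ·
  (2,5): δ = 102.84°  ·
  (2,6): δ = 32.93°  ✓
  (2,7): δ = 43.41°  ✓
  (3,4): δ = 153.64°  ·
  (3,5): δ = 126.74°  ·
  (3,6): δ = 56.83°  ✓
  (3,7): δ = 19.51°  ✓
  (4,5): δ = 153.10°  ·
  (4,6): δ = 83.19°  ·
  (4,7): δ = 6.85°  ✓
  (5,6): δ = 110.09°  ·
  (5,7): δ = 33.75°  ✓
  (6,7): δ = 103.66°  ·
antipodal pairs: 11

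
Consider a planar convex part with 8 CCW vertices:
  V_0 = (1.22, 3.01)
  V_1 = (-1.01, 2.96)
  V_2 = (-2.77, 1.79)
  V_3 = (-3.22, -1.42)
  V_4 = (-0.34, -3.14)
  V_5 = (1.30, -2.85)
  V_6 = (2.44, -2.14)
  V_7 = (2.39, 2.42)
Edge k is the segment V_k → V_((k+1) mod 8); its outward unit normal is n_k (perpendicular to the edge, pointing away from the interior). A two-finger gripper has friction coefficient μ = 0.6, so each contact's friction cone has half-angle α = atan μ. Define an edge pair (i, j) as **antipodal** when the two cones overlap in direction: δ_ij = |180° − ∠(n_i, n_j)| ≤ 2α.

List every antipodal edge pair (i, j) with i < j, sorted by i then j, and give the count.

α = atan 0.6 = 30.96°;  2α = 61.93°
n_0 = (-0.0224, +0.9997)
n_1 = (-0.5536, +0.8328)
n_2 = (-0.9903, +0.1388)
n_3 = (-0.5127, -0.8585)
n_4 = (+0.1741, -0.9847)
n_5 = (+0.5287, -0.8488)
n_6 = (+0.9999, +0.0110)
n_7 = (+0.4503, +0.8929)
  (0,1): δ = 147.67°  ·
  (0,2): δ = 99.26°  ·
  (0,3): δ = 32.13°  ✓
  (0,4): δ = 8.74°  ✓
  (0,5): δ = 30.63°  ✓
  (0,6): δ = 89.34°  ·
  (0,7): δ = 151.95°  ·
  (1,2): δ = 131.59°  ·
  (1,3): δ = 64.46°  ·
  (1,4): δ = 23.59°  ✓
  (1,5): δ = 1.70°  ✓
  (1,6): δ = 57.01°  ✓
  (1,7): δ = 119.62°  ·
  (2,3): δ = 112.87°  ·
  (2,4): δ = 71.99°  ·
  (2,5): δ = 50.10°  ✓
  (2,6): δ = 8.61°  ✓
  (2,7): δ = 71.22°  ·
  (3,4): δ = 139.13°  ·
  (3,5): δ = 117.24°  ·
  (3,6): δ = 58.53°  ✓
  (3,7): δ = 4.09°  ✓
  (4,5): δ = 158.11°  ·
  (4,6): δ = 99.40°  ·
  (4,7): δ = 36.79°  ✓
  (5,6): δ = 121.29°  ·
  (5,7): δ = 58.68°  ✓
  (6,7): δ = 117.39°  ·
antipodal pairs: 12

count = 12; pairs: (0,3), (0,4), (0,5), (1,4), (1,5), (1,6), (2,5), (2,6), (3,6), (3,7), (4,7), (5,7)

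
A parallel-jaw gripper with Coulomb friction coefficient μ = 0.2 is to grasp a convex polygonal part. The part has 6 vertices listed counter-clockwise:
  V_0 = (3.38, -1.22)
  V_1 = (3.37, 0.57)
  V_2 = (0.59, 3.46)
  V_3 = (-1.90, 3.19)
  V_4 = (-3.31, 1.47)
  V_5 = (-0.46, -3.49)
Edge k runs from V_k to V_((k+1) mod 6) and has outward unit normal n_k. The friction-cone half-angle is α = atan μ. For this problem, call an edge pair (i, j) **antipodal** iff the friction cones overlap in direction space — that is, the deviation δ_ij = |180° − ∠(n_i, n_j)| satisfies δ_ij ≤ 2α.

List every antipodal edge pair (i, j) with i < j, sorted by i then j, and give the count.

α = atan 0.2 = 11.31°;  2α = 22.62°
n_0 = (+1.0000, +0.0056)
n_1 = (+0.7207, +0.6933)
n_2 = (-0.1078, +0.9942)
n_3 = (-0.7734, +0.6340)
n_4 = (-0.8671, -0.4982)
n_5 = (+0.5089, -0.8608)
  (0,1): δ = 136.43°  ·
  (0,2): δ = 84.13°  ·
  (0,3): δ = 39.66°  ·
  (0,4): δ = 29.56°  ·
  (0,5): δ = 120.27°  ·
  (1,2): δ = 127.70°  ·
  (1,3): δ = 83.23°  ·
  (1,4): δ = 14.01°  ✓
  (1,5): δ = 76.70°  ·
  (2,3): δ = 135.53°  ·
  (2,4): δ = 66.31°  ·
  (2,5): δ = 24.40°  ·
  (3,4): δ = 110.77°  ·
  (3,5): δ = 20.07°  ✓
  (4,5): δ = 89.29°  ·
antipodal pairs: 2

count = 2; pairs: (1,4), (3,5)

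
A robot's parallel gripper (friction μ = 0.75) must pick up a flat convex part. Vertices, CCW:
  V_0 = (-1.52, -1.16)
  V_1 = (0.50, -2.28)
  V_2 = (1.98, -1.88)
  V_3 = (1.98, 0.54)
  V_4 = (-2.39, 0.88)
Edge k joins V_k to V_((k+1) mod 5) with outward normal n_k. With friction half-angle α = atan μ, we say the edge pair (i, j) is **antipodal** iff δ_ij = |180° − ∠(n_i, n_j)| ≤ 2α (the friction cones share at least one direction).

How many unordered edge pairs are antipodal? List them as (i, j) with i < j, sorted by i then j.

count = 5; pairs: (0,2), (0,3), (1,3), (2,4), (3,4)

α = atan 0.75 = 36.87°;  2α = 73.74°
n_0 = (-0.4849, -0.8746)
n_1 = (+0.2609, -0.9654)
n_2 = (+1.0000, -0.0000)
n_3 = (+0.0776, +0.9970)
n_4 = (-0.9198, -0.3923)
  (0,1): δ = 135.87°  ·
  (0,2): δ = 60.99°  ✓
  (0,3): δ = 24.56°  ✓
  (0,4): δ = 142.10°  ·
  (1,2): δ = 105.12°  ·
  (1,3): δ = 19.57°  ✓
  (1,4): δ = 97.97°  ·
  (2,3): δ = 94.45°  ·
  (2,4): δ = 23.10°  ✓
  (3,4): δ = 62.45°  ✓
antipodal pairs: 5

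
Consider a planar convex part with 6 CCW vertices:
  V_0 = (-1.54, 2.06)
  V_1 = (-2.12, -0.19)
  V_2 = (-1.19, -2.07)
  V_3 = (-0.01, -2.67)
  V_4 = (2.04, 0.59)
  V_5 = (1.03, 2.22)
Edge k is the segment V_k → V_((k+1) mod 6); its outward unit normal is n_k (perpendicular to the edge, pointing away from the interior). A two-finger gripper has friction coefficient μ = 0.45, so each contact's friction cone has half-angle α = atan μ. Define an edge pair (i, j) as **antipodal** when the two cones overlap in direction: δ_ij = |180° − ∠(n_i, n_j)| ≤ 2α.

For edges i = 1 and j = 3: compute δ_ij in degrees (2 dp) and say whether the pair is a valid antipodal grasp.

δ = 58.48°, invalid

α = atan 0.45 = 24.23°;  2α = 48.46°
edge 1: e_1 = (+0.93, -1.88);  n_1 = (-0.8963, -0.4434)
edge 3: e_3 = (+2.05, +3.26);  n_3 = (+0.8465, -0.5323)
∠(n_1, n_3) = 121.52°
δ = |180° − 121.52°| = 58.48°
58.48° > 2α = 48.46°  →  invalid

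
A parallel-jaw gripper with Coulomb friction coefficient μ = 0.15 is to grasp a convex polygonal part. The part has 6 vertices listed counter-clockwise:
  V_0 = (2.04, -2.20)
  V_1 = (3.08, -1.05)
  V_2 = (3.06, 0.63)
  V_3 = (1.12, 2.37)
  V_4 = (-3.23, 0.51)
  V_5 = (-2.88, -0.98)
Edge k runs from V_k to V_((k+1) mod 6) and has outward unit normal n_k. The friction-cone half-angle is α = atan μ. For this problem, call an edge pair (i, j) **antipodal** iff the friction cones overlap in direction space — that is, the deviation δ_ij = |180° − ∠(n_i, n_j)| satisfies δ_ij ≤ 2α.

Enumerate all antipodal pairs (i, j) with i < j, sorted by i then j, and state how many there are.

count = 1; pairs: (1,4)

α = atan 0.15 = 8.53°;  2α = 17.06°
n_0 = (+0.7417, -0.6707)
n_1 = (+0.9999, +0.0119)
n_2 = (+0.6677, +0.7444)
n_3 = (-0.3932, +0.9195)
n_4 = (-0.9735, -0.2287)
n_5 = (-0.2407, -0.9706)
  (0,1): δ = 137.19°  ·
  (0,2): δ = 89.76°  ·
  (0,3): δ = 24.72°  ·
  (0,4): δ = 55.34°  ·
  (0,5): δ = 118.20°  ·
  (1,2): δ = 132.57°  ·
  (1,3): δ = 67.53°  ·
  (1,4): δ = 12.54°  ✓
  (1,5): δ = 75.39°  ·
  (2,3): δ = 114.96°  ·
  (2,4): δ = 34.89°  ·
  (2,5): δ = 27.96°  ·
  (3,4): δ = 99.93°  ·
  (3,5): δ = 37.08°  ·
  (4,5): δ = 117.15°  ·
antipodal pairs: 1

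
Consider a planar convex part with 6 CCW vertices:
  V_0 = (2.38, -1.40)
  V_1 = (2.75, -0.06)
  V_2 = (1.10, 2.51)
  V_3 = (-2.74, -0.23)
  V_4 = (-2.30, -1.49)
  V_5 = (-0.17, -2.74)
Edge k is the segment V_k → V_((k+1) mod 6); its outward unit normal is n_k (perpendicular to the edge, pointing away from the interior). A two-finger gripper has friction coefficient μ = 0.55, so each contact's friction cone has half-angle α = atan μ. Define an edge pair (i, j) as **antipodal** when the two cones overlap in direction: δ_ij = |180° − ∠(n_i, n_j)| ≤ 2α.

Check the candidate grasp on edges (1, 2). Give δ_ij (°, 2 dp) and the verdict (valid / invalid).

δ = 87.19°, invalid

α = atan 0.55 = 28.81°;  2α = 57.62°
edge 1: e_1 = (-1.65, +2.57);  n_1 = (+0.8415, +0.5403)
edge 2: e_2 = (-3.84, -2.74);  n_2 = (-0.5808, +0.8140)
∠(n_1, n_2) = 92.81°
δ = |180° − 92.81°| = 87.19°
87.19° > 2α = 57.62°  →  invalid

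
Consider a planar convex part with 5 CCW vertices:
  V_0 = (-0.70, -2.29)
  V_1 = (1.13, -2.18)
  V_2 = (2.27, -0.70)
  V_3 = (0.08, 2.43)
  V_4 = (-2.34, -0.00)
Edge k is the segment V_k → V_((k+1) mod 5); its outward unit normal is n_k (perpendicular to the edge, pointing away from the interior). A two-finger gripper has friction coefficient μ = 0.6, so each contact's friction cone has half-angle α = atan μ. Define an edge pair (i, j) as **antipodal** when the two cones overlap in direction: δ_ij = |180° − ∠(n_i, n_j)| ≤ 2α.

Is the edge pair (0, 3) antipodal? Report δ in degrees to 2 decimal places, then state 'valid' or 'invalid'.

α = atan 0.6 = 30.96°;  2α = 61.93°
edge 0: e_0 = (+1.83, +0.11);  n_0 = (+0.0600, -0.9982)
edge 3: e_3 = (-2.42, -2.43);  n_3 = (-0.7086, +0.7056)
∠(n_0, n_3) = 138.32°
δ = |180° − 138.32°| = 41.68°
41.68° ≤ 2α = 61.93°  →  valid

δ = 41.68°, valid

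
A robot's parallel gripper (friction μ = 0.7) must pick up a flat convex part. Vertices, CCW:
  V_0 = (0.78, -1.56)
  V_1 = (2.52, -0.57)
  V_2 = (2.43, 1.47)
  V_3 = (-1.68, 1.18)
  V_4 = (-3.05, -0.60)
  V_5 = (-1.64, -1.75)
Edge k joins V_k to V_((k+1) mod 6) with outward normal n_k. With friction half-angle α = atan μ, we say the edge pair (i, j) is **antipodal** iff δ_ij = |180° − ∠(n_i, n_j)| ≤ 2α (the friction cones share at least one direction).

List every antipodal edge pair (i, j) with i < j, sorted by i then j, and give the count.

α = atan 0.7 = 34.99°;  2α = 69.98°
n_0 = (+0.4945, -0.8692)
n_1 = (+0.9990, +0.0441)
n_2 = (-0.0704, +0.9975)
n_3 = (-0.7925, +0.6099)
n_4 = (-0.6320, -0.7749)
n_5 = (+0.0783, -0.9969)
  (0,1): δ = 117.11°  ·
  (0,2): δ = 25.60°  ✓
  (0,3): δ = 22.78°  ✓
  (0,4): δ = 111.16°  ·
  (0,5): δ = 154.85°  ·
  (1,2): δ = 88.49°  ·
  (1,3): δ = 40.11°  ✓
  (1,4): δ = 48.27°  ✓
  (1,5): δ = 91.96°  ·
  (2,3): δ = 131.62°  ·
  (2,4): δ = 43.24°  ✓
  (2,5): δ = 0.45°  ✓
  (3,4): δ = 91.62°  ·
  (3,5): δ = 47.93°  ✓
  (4,5): δ = 136.31°  ·
antipodal pairs: 7

count = 7; pairs: (0,2), (0,3), (1,3), (1,4), (2,4), (2,5), (3,5)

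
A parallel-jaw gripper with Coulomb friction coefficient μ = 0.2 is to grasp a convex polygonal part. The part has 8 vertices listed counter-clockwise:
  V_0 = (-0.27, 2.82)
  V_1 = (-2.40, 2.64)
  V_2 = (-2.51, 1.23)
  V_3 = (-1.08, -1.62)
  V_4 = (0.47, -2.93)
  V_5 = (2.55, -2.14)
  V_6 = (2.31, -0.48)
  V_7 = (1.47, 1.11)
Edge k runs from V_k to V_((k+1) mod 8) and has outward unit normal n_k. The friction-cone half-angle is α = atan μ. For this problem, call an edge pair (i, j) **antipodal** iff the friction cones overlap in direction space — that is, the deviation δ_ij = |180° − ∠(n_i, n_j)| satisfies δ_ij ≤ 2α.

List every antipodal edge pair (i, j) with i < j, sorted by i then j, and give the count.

count = 7; pairs: (0,4), (1,5), (2,5), (2,6), (2,7), (3,6), (3,7)

α = atan 0.2 = 11.31°;  2α = 22.62°
n_0 = (-0.0842, +0.9964)
n_1 = (-0.9970, +0.0778)
n_2 = (-0.8938, -0.4485)
n_3 = (-0.6455, -0.7638)
n_4 = (+0.3551, -0.9348)
n_5 = (+0.9897, +0.1431)
n_6 = (+0.8842, +0.4671)
n_7 = (+0.7009, +0.7132)
  (0,1): δ = 99.29°  ·
  (0,2): δ = 68.19°  ·
  (0,3): δ = 45.03°  ·
  (0,4): δ = 15.97°  ✓
  (0,5): δ = 93.40°  ·
  (0,6): δ = 113.02°  ·
  (0,7): δ = 130.67°  ·
  (1,2): δ = 148.89°  ·
  (1,3): δ = 125.74°  ·
  (1,4): δ = 64.74°  ·
  (1,5): δ = 12.69°  ✓
  (1,6): δ = 32.31°  ·
  (1,7): δ = 49.96°  ·
  (2,3): δ = 156.85°  ·
  (2,4): δ = 95.85°  ·
  (2,5): δ = 18.42°  ✓
  (2,6): δ = 1.20°  ✓
  (2,7): δ = 18.85°  ✓
  (3,4): δ = 119.00°  ·
  (3,5): δ = 41.57°  ·
  (3,6): δ = 21.95°  ✓
  (3,7): δ = 4.30°  ✓
  (4,5): δ = 102.57°  ·
  (4,6): δ = 82.95°  ·
  (4,7): δ = 65.30°  ·
  (5,6): δ = 160.38°  ·
  (5,7): δ = 142.73°  ·
  (6,7): δ = 162.35°  ·
antipodal pairs: 7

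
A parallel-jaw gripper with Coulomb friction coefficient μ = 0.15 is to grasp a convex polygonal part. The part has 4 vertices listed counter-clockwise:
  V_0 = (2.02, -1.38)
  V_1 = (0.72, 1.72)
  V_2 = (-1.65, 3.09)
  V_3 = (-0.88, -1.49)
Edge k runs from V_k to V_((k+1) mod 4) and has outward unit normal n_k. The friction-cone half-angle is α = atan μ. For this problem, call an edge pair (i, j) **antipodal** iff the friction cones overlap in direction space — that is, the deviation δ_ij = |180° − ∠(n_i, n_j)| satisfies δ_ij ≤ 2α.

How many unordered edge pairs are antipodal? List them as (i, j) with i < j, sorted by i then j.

α = atan 0.15 = 8.53°;  2α = 17.06°
n_0 = (+0.9222, +0.3867)
n_1 = (+0.5005, +0.8658)
n_2 = (-0.9862, -0.1658)
n_3 = (+0.0379, -0.9993)
  (0,1): δ = 142.78°  ·
  (0,2): δ = 13.21°  ✓
  (0,3): δ = 69.42°  ·
  (1,2): δ = 50.43°  ·
  (1,3): δ = 32.20°  ·
  (2,3): δ = 97.37°  ·
antipodal pairs: 1

count = 1; pairs: (0,2)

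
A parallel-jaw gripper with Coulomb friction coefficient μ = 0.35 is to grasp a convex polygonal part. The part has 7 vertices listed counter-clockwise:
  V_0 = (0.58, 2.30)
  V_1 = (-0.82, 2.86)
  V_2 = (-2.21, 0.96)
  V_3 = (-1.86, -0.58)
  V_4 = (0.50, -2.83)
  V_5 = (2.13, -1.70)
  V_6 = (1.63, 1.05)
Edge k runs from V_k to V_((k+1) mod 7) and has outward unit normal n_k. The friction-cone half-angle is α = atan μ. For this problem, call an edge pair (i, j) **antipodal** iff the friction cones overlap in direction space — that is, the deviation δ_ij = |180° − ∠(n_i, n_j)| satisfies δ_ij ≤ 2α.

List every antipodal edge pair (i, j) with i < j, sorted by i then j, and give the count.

count = 6; pairs: (0,3), (1,4), (2,5), (2,6), (3,5), (3,6)

α = atan 0.35 = 19.29°;  2α = 38.58°
n_0 = (+0.3714, +0.9285)
n_1 = (-0.8071, +0.5904)
n_2 = (-0.9751, -0.2216)
n_3 = (-0.6900, -0.7238)
n_4 = (+0.5697, -0.8218)
n_5 = (+0.9839, +0.1789)
n_6 = (+0.7657, +0.6432)
  (0,1): δ = 104.39°  ·
  (0,2): δ = 55.39°  ·
  (0,3): δ = 21.83°  ✓
  (0,4): δ = 56.53°  ·
  (0,5): δ = 122.11°  ·
  (0,6): δ = 151.83°  ·
  (1,2): δ = 131.01°  ·
  (1,3): δ = 97.44°  ·
  (1,4): δ = 19.08°  ✓
  (1,5): δ = 46.49°  ·
  (1,6): δ = 76.22°  ·
  (2,3): δ = 146.44°  ·
  (2,4): δ = 68.07°  ·
  (2,5): δ = 2.50°  ✓
  (2,6): δ = 27.23°  ✓
  (3,4): δ = 101.64°  ·
  (3,5): δ = 36.06°  ✓
  (3,6): δ = 6.34°  ✓
  (4,5): δ = 114.43°  ·
  (4,6): δ = 84.70°  ·
  (5,6): δ = 150.27°  ·
antipodal pairs: 6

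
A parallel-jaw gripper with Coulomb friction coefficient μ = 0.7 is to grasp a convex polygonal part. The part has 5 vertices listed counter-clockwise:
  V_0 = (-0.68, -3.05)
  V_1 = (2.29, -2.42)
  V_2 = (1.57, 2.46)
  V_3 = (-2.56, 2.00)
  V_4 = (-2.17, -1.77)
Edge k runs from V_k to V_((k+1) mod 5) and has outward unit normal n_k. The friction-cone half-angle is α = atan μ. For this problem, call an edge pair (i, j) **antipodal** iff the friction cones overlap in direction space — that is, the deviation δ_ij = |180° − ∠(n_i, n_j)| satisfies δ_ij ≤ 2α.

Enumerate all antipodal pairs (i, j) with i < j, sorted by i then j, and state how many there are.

α = atan 0.7 = 34.99°;  2α = 69.98°
n_0 = (+0.2075, -0.9782)
n_1 = (+0.9893, +0.1460)
n_2 = (-0.1107, +0.9939)
n_3 = (-0.9947, -0.1029)
n_4 = (-0.6516, -0.7585)
  (0,1): δ = 93.58°  ·
  (0,2): δ = 5.62°  ✓
  (0,3): δ = 83.93°  ·
  (0,4): δ = 127.36°  ·
  (1,2): δ = 92.04°  ·
  (1,3): δ = 2.49°  ✓
  (1,4): δ = 40.94°  ✓
  (2,3): δ = 90.45°  ·
  (2,4): δ = 47.02°  ✓
  (3,4): δ = 136.57°  ·
antipodal pairs: 4

count = 4; pairs: (0,2), (1,3), (1,4), (2,4)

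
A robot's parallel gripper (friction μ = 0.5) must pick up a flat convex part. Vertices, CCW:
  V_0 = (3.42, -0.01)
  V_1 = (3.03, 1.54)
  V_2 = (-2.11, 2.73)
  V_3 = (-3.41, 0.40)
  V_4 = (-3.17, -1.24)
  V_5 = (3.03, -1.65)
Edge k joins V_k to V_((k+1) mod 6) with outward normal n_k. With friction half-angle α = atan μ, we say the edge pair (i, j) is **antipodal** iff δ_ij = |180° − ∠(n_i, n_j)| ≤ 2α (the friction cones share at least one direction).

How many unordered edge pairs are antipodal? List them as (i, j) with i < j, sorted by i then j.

count = 5; pairs: (0,2), (0,3), (1,4), (2,5), (3,5)

α = atan 0.5 = 26.57°;  2α = 53.13°
n_0 = (+0.9698, +0.2440)
n_1 = (+0.2256, +0.9742)
n_2 = (-0.8733, +0.4872)
n_3 = (-0.9895, -0.1448)
n_4 = (-0.0660, -0.9978)
n_5 = (+0.9729, -0.2314)
  (0,1): δ = 117.16°  ·
  (0,2): δ = 43.28°  ✓
  (0,3): δ = 5.80°  ✓
  (0,4): δ = 72.09°  ·
  (0,5): δ = 152.50°  ·
  (1,2): δ = 106.12°  ·
  (1,3): δ = 68.64°  ·
  (1,4): δ = 9.25°  ✓
  (1,5): δ = 89.66°  ·
  (2,3): δ = 142.52°  ·
  (2,4): δ = 64.62°  ·
  (2,5): δ = 15.78°  ✓
  (3,4): δ = 102.11°  ·
  (3,5): δ = 21.70°  ✓
  (4,5): δ = 99.59°  ·
antipodal pairs: 5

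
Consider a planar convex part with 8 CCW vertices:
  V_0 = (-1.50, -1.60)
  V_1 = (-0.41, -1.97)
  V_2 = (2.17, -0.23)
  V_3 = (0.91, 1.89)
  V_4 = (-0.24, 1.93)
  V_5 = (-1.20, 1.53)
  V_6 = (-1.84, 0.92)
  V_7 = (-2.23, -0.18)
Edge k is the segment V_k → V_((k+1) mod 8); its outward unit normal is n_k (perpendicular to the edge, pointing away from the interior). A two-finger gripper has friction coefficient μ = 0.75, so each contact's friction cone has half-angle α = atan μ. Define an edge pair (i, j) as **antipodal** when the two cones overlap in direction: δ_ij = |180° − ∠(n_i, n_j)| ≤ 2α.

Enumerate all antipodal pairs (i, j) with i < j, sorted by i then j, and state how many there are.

count = 11; pairs: (0,2), (0,3), (0,4), (0,5), (1,3), (1,4), (1,5), (1,6), (2,6), (2,7), (3,7)

α = atan 0.75 = 36.87°;  2α = 73.74°
n_0 = (-0.3214, -0.9469)
n_1 = (+0.5591, -0.8291)
n_2 = (+0.8596, +0.5109)
n_3 = (+0.0348, +0.9994)
n_4 = (-0.3846, +0.9231)
n_5 = (-0.6899, +0.7239)
n_6 = (-0.9425, +0.3342)
n_7 = (-0.8894, -0.4572)
  (0,1): δ = 127.25°  ·
  (0,2): δ = 40.53°  ✓
  (0,3): δ = 16.76°  ✓
  (0,4): δ = 41.37°  ✓
  (0,5): δ = 62.37°  ✓
  (0,6): δ = 89.23°  ·
  (0,7): δ = 135.96°  ·
  (1,2): δ = 93.27°  ·
  (1,3): δ = 35.99°  ✓
  (1,4): δ = 11.38°  ✓
  (1,5): δ = 9.63°  ✓
  (1,6): δ = 36.48°  ✓
  (1,7): δ = 83.21°  ·
  (2,3): δ = 122.72°  ·
  (2,4): δ = 98.10°  ·
  (2,5): δ = 77.10°  ·
  (2,6): δ = 50.25°  ✓
  (2,7): δ = 3.52°  ✓
  (3,4): δ = 155.39°  ·
  (3,5): δ = 134.38°  ·
  (3,6): δ = 107.53°  ·
  (3,7): δ = 60.80°  ✓
  (4,5): δ = 158.99°  ·
  (4,6): δ = 132.14°  ·
  (4,7): δ = 85.41°  ·
  (5,6): δ = 153.15°  ·
  (5,7): δ = 106.42°  ·
  (6,7): δ = 133.27°  ·
antipodal pairs: 11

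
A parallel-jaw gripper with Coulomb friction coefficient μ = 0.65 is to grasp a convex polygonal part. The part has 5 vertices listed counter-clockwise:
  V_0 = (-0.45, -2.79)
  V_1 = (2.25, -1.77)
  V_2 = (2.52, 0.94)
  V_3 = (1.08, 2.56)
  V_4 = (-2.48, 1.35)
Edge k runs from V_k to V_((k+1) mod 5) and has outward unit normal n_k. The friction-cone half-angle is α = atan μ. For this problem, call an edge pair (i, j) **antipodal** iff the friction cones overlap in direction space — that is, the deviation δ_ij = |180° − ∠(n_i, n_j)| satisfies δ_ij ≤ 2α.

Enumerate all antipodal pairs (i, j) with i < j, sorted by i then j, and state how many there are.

α = atan 0.65 = 33.02°;  2α = 66.05°
n_0 = (+0.3534, -0.9355)
n_1 = (+0.9951, -0.0991)
n_2 = (+0.7474, +0.6644)
n_3 = (-0.3218, +0.9468)
n_4 = (-0.8979, -0.4403)
  (0,1): δ = 116.39°  ·
  (0,2): δ = 69.06°  ·
  (0,3): δ = 1.92°  ✓
  (0,4): δ = 95.43°  ·
  (1,2): δ = 132.68°  ·
  (1,3): δ = 65.54°  ✓
  (1,4): δ = 31.81°  ✓
  (2,3): δ = 112.86°  ·
  (2,4): δ = 15.51°  ✓
  (3,4): δ = 82.65°  ·
antipodal pairs: 4

count = 4; pairs: (0,3), (1,3), (1,4), (2,4)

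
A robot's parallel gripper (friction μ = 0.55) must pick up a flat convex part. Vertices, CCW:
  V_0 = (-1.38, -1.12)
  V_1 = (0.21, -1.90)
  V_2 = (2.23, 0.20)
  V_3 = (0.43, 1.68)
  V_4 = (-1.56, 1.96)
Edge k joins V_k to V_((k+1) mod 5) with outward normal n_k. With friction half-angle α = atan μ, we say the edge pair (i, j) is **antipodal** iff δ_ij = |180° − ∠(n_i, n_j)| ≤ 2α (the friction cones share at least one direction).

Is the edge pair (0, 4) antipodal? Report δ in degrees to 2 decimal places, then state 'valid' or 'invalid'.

δ = 119.48°, invalid

α = atan 0.55 = 28.81°;  2α = 57.62°
edge 0: e_0 = (+1.59, -0.78);  n_0 = (-0.4404, -0.8978)
edge 4: e_4 = (+0.18, -3.08);  n_4 = (-0.9983, -0.0583)
∠(n_0, n_4) = 60.52°
δ = |180° − 60.52°| = 119.48°
119.48° > 2α = 57.62°  →  invalid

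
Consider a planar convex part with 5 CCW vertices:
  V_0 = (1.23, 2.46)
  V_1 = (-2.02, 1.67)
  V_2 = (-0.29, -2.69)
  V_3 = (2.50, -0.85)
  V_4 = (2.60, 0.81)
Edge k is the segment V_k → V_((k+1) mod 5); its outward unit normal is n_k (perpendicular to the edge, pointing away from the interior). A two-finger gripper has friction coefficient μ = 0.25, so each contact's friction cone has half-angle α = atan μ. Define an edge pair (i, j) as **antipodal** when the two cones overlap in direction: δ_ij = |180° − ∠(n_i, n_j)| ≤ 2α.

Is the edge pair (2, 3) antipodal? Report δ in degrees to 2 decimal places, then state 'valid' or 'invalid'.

δ = 126.85°, invalid

α = atan 0.25 = 14.04°;  2α = 28.07°
edge 2: e_2 = (+2.79, +1.84);  n_2 = (+0.5506, -0.8348)
edge 3: e_3 = (+0.10, +1.66);  n_3 = (+0.9982, -0.0601)
∠(n_2, n_3) = 53.15°
δ = |180° − 53.15°| = 126.85°
126.85° > 2α = 28.07°  →  invalid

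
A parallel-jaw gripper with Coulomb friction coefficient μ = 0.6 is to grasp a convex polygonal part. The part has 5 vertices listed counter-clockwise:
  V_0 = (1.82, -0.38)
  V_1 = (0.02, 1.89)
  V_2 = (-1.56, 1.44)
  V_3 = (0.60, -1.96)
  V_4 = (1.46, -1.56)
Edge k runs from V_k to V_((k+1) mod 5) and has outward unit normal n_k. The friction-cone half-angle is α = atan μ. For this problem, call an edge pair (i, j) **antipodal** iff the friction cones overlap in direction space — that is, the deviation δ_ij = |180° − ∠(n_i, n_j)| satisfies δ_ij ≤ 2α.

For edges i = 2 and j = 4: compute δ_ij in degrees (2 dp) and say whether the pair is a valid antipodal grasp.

δ = 49.39°, valid

α = atan 0.6 = 30.96°;  2α = 61.93°
edge 2: e_2 = (+2.16, -3.40);  n_2 = (-0.8441, -0.5362)
edge 4: e_4 = (+0.36, +1.18);  n_4 = (+0.9565, -0.2918)
∠(n_2, n_4) = 130.61°
δ = |180° − 130.61°| = 49.39°
49.39° ≤ 2α = 61.93°  →  valid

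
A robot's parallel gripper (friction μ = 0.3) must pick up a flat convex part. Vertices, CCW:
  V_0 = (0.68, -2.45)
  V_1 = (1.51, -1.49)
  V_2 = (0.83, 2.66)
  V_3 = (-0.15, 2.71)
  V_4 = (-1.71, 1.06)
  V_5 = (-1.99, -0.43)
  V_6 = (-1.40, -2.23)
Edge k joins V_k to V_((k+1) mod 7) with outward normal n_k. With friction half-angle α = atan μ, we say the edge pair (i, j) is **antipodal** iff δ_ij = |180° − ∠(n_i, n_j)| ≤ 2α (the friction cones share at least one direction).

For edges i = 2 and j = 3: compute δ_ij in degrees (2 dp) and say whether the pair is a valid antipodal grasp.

α = atan 0.3 = 16.70°;  2α = 33.40°
edge 2: e_2 = (-0.98, +0.05);  n_2 = (+0.0510, +0.9987)
edge 3: e_3 = (-1.56, -1.65);  n_3 = (-0.7266, +0.6870)
∠(n_2, n_3) = 49.53°
δ = |180° − 49.53°| = 130.47°
130.47° > 2α = 33.40°  →  invalid

δ = 130.47°, invalid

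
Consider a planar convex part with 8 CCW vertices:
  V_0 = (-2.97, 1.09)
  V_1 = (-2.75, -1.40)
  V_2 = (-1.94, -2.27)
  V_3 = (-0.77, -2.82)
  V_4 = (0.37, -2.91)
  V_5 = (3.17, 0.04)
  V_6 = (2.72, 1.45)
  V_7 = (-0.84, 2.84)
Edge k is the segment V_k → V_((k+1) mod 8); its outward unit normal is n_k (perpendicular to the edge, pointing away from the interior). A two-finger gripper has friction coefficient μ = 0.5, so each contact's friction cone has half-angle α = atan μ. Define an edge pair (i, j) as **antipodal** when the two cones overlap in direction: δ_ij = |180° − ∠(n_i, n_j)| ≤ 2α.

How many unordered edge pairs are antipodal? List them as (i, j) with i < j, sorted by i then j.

count = 9; pairs: (0,4), (0,5), (1,5), (1,6), (2,5), (2,6), (3,6), (3,7), (4,7)

α = atan 0.5 = 26.57°;  2α = 53.13°
n_0 = (-0.9961, -0.0880)
n_1 = (-0.7319, -0.6814)
n_2 = (-0.4254, -0.9050)
n_3 = (-0.0787, -0.9969)
n_4 = (+0.7253, -0.6884)
n_5 = (+0.9527, +0.3040)
n_6 = (+0.3637, +0.9315)
n_7 = (-0.6348, +0.7727)
  (0,1): δ = 142.09°  ·
  (0,2): δ = 120.23°  ·
  (0,3): δ = 99.56°  ·
  (0,4): δ = 48.55°  ✓
  (0,5): δ = 12.65°  ✓
  (0,6): δ = 63.62°  ·
  (0,7): δ = 124.36°  ·
  (1,2): δ = 158.13°  ·
  (1,3): δ = 137.47°  ·
  (1,4): δ = 86.46°  ·
  (1,5): δ = 25.25°  ✓
  (1,6): δ = 25.72°  ✓
  (1,7): δ = 86.45°  ·
  (2,3): δ = 159.34°  ·
  (2,4): δ = 108.33°  ·
  (2,5): δ = 47.12°  ✓
  (2,6): δ = 3.85°  ✓
  (2,7): δ = 64.58°  ·
  (3,4): δ = 128.99°  ·
  (3,5): δ = 67.79°  ·
  (3,6): δ = 16.81°  ✓
  (3,7): δ = 43.92°  ✓
  (4,5): δ = 118.79°  ·
  (4,6): δ = 67.82°  ·
  (4,7): δ = 7.09°  ✓
  (5,6): δ = 129.03°  ·
  (5,7): δ = 68.29°  ·
  (6,7): δ = 119.27°  ·
antipodal pairs: 9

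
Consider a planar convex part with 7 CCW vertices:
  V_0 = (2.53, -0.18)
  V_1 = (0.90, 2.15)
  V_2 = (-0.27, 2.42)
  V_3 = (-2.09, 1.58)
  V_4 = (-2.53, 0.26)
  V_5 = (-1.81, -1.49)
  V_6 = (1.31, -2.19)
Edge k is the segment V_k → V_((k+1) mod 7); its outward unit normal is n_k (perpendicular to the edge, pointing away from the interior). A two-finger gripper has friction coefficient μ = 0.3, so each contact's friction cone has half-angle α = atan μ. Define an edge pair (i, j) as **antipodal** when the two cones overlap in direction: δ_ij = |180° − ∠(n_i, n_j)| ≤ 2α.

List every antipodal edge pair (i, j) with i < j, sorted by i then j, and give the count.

count = 3; pairs: (0,4), (1,5), (3,6)

α = atan 0.3 = 16.70°;  2α = 33.40°
n_0 = (+0.8194, +0.5732)
n_1 = (+0.2249, +0.9744)
n_2 = (-0.4191, +0.9080)
n_3 = (-0.9487, +0.3162)
n_4 = (-0.9248, -0.3805)
n_5 = (-0.2189, -0.9757)
n_6 = (+0.8549, -0.5189)
  (0,1): δ = 137.97°  ·
  (0,2): δ = 100.20°  ·
  (0,3): δ = 53.41°  ·
  (0,4): δ = 12.61°  ✓
  (0,5): δ = 42.38°  ·
  (0,6): δ = 113.77°  ·
  (1,2): δ = 142.23°  ·
  (1,3): δ = 95.44°  ·
  (1,4): δ = 54.64°  ·
  (1,5): δ = 0.35°  ✓
  (1,6): δ = 71.74°  ·
  (2,3): δ = 133.21°  ·
  (2,4): δ = 92.41°  ·
  (2,5): δ = 37.42°  ·
  (2,6): δ = 33.97°  ·
  (3,4): δ = 139.20°  ·
  (3,5): δ = 84.21°  ·
  (3,6): δ = 12.82°  ✓
  (4,5): δ = 125.01°  ·
  (4,6): δ = 53.62°  ·
  (5,6): δ = 108.61°  ·
antipodal pairs: 3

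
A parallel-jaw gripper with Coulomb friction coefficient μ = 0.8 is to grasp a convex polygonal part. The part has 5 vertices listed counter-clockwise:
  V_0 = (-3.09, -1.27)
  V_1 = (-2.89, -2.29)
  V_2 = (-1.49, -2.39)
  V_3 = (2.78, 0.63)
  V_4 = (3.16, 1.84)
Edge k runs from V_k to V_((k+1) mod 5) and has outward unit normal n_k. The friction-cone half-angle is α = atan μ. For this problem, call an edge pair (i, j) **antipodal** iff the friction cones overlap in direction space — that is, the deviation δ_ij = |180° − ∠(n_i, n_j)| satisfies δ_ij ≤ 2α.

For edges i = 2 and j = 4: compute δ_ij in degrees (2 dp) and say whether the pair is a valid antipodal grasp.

α = atan 0.8 = 38.66°;  2α = 77.32°
edge 2: e_2 = (+4.27, +3.02);  n_2 = (+0.5774, -0.8164)
edge 4: e_4 = (-6.25, -3.11);  n_4 = (-0.4455, +0.8953)
∠(n_2, n_4) = 171.18°
δ = |180° − 171.18°| = 8.82°
8.82° ≤ 2α = 77.32°  →  valid

δ = 8.82°, valid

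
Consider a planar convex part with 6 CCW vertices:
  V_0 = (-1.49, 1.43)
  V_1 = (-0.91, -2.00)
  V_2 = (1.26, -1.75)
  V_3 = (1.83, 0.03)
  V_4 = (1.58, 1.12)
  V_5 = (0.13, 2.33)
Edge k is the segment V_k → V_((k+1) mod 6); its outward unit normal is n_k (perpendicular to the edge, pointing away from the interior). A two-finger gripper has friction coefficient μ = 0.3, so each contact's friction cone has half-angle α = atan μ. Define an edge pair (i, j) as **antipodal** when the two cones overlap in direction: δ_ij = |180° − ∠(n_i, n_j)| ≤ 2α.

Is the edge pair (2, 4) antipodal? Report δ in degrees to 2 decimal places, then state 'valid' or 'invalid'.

δ = 112.09°, invalid

α = atan 0.3 = 16.70°;  2α = 33.40°
edge 2: e_2 = (+0.57, +1.78);  n_2 = (+0.9524, -0.3050)
edge 4: e_4 = (-1.45, +1.21);  n_4 = (+0.6407, +0.7678)
∠(n_2, n_4) = 67.91°
δ = |180° − 67.91°| = 112.09°
112.09° > 2α = 33.40°  →  invalid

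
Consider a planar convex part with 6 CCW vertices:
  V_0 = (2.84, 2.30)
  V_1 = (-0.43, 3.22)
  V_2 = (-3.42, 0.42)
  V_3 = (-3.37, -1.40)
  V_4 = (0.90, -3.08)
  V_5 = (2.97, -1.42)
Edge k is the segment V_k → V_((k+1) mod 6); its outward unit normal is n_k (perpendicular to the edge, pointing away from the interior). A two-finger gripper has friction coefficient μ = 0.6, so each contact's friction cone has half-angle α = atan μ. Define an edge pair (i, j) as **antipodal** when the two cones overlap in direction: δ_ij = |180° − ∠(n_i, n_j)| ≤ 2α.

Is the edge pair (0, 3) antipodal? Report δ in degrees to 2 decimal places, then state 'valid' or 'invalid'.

α = atan 0.6 = 30.96°;  2α = 61.93°
edge 0: e_0 = (-3.27, +0.92);  n_0 = (+0.2708, +0.9626)
edge 3: e_3 = (+4.27, -1.68);  n_3 = (-0.3661, -0.9306)
∠(n_0, n_3) = 174.24°
δ = |180° − 174.24°| = 5.76°
5.76° ≤ 2α = 61.93°  →  valid

δ = 5.76°, valid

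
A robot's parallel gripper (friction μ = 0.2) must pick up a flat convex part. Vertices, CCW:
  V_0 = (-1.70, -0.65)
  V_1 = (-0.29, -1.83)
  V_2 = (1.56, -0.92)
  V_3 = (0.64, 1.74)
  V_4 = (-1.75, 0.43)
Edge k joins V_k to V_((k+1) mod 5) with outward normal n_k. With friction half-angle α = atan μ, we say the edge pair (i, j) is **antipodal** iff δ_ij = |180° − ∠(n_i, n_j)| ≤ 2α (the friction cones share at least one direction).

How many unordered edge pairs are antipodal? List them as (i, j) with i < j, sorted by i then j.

α = atan 0.2 = 11.31°;  2α = 22.62°
n_0 = (-0.6418, -0.7669)
n_1 = (+0.4414, -0.8973)
n_2 = (+0.9451, +0.3269)
n_3 = (-0.4807, +0.8769)
n_4 = (-0.9989, -0.0462)
  (0,1): δ = 113.88°  ·
  (0,2): δ = 31.00°  ·
  (0,3): δ = 68.65°  ·
  (0,4): δ = 132.58°  ·
  (1,2): δ = 97.11°  ·
  (1,3): δ = 2.54°  ✓
  (1,4): δ = 66.46°  ·
  (2,3): δ = 80.35°  ·
  (2,4): δ = 16.43°  ✓
  (3,4): δ = 116.08°  ·
antipodal pairs: 2

count = 2; pairs: (1,3), (2,4)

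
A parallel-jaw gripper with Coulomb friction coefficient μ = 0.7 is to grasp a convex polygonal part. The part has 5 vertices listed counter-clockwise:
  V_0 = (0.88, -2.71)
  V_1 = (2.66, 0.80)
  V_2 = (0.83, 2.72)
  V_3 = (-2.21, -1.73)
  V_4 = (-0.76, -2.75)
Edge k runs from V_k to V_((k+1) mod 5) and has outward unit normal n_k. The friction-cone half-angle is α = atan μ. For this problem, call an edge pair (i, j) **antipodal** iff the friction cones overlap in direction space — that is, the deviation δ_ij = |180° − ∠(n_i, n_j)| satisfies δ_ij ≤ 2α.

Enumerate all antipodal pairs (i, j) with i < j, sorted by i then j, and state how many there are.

count = 4; pairs: (0,2), (1,3), (1,4), (2,4)

α = atan 0.7 = 34.99°;  2α = 69.98°
n_0 = (+0.8919, -0.4523)
n_1 = (+0.7239, +0.6899)
n_2 = (-0.8257, +0.5641)
n_3 = (-0.5754, -0.8179)
n_4 = (+0.0244, -0.9997)
  (0,1): δ = 109.48°  ·
  (0,2): δ = 7.45°  ✓
  (0,3): δ = 81.77°  ·
  (0,4): δ = 118.29°  ·
  (1,2): δ = 77.96°  ·
  (1,3): δ = 11.25°  ✓
  (1,4): δ = 47.77°  ✓
  (2,3): δ = 90.79°  ·
  (2,4): δ = 54.26°  ✓
  (3,4): δ = 143.48°  ·
antipodal pairs: 4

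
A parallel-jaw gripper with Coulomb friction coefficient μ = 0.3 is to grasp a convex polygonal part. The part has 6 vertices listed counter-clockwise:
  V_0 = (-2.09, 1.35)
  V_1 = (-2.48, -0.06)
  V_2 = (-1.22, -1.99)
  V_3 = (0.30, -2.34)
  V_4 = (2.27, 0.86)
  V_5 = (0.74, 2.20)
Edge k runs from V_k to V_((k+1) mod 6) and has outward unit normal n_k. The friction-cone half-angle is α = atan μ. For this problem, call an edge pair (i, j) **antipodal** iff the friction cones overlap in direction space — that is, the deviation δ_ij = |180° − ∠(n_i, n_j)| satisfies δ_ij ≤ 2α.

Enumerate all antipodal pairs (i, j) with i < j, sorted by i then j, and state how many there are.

α = atan 0.3 = 16.70°;  2α = 33.40°
n_0 = (-0.9638, +0.2666)
n_1 = (-0.8374, -0.5467)
n_2 = (-0.2244, -0.9745)
n_3 = (+0.8516, -0.5242)
n_4 = (+0.6589, +0.7523)
n_5 = (-0.2877, +0.9577)
  (0,1): δ = 131.40°  ·
  (0,2): δ = 87.51°  ·
  (0,3): δ = 16.16°  ✓
  (0,4): δ = 64.25°  ·
  (0,5): δ = 122.18°  ·
  (1,2): δ = 136.11°  ·
  (1,3): δ = 64.76°  ·
  (1,4): δ = 15.65°  ✓
  (1,5): δ = 73.58°  ·
  (2,3): δ = 108.65°  ·
  (2,4): δ = 28.25°  ✓
  (2,5): δ = 29.68°  ✓
  (3,4): δ = 99.59°  ·
  (3,5): δ = 41.66°  ·
  (4,5): δ = 122.07°  ·
antipodal pairs: 4

count = 4; pairs: (0,3), (1,4), (2,4), (2,5)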